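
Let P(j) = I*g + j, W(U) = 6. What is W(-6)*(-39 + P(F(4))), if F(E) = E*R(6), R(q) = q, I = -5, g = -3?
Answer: 0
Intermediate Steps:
F(E) = 6*E (F(E) = E*6 = 6*E)
P(j) = 15 + j (P(j) = -5*(-3) + j = 15 + j)
W(-6)*(-39 + P(F(4))) = 6*(-39 + (15 + 6*4)) = 6*(-39 + (15 + 24)) = 6*(-39 + 39) = 6*0 = 0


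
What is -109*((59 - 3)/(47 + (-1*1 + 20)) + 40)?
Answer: -146932/33 ≈ -4452.5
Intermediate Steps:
-109*((59 - 3)/(47 + (-1*1 + 20)) + 40) = -109*(56/(47 + (-1 + 20)) + 40) = -109*(56/(47 + 19) + 40) = -109*(56/66 + 40) = -109*(56*(1/66) + 40) = -109*(28/33 + 40) = -109*1348/33 = -146932/33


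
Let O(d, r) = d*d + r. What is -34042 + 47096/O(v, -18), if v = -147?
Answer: -734953726/21591 ≈ -34040.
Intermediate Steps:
O(d, r) = r + d² (O(d, r) = d² + r = r + d²)
-34042 + 47096/O(v, -18) = -34042 + 47096/(-18 + (-147)²) = -34042 + 47096/(-18 + 21609) = -34042 + 47096/21591 = -734953726/21591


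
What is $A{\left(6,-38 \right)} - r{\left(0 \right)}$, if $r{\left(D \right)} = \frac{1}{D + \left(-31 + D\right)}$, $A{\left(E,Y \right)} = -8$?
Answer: $- \frac{247}{31} \approx -7.9677$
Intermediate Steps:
$r{\left(D \right)} = \frac{1}{-31 + 2 D}$
$A{\left(6,-38 \right)} - r{\left(0 \right)} = -8 - \frac{1}{-31 + 2 \cdot 0} = -8 - \frac{1}{-31 + 0} = -8 - \frac{1}{-31} = -8 - - \frac{1}{31} = -8 + \frac{1}{31} = - \frac{247}{31}$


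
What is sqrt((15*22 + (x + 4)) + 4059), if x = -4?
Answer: sqrt(4389) ≈ 66.250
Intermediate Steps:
sqrt((15*22 + (x + 4)) + 4059) = sqrt((15*22 + (-4 + 4)) + 4059) = sqrt((330 + 0) + 4059) = sqrt(330 + 4059) = sqrt(4389)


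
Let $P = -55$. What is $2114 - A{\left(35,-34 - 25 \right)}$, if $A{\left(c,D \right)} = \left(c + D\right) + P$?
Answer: $2193$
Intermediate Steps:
$A{\left(c,D \right)} = -55 + D + c$ ($A{\left(c,D \right)} = \left(c + D\right) - 55 = \left(D + c\right) - 55 = -55 + D + c$)
$2114 - A{\left(35,-34 - 25 \right)} = 2114 - \left(-55 - 59 + 35\right) = 2114 - -79 = 2114 + 79 = 2193$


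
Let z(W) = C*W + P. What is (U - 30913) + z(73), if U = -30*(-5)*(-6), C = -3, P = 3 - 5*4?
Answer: -32049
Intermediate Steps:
P = -17 (P = 3 - 20 = -17)
U = -900 (U = 150*(-6) = -900)
z(W) = -17 - 3*W (z(W) = -3*W - 17 = -17 - 3*W)
(U - 30913) + z(73) = (-900 - 30913) + (-17 - 3*73) = -31813 + (-17 - 219) = -31813 - 236 = -32049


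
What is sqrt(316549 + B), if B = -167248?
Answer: 3*sqrt(16589) ≈ 386.40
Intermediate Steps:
sqrt(316549 + B) = sqrt(316549 - 167248) = sqrt(149301) = 3*sqrt(16589)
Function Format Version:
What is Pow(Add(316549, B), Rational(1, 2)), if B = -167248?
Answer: Mul(3, Pow(16589, Rational(1, 2))) ≈ 386.40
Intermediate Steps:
Pow(Add(316549, B), Rational(1, 2)) = Pow(Add(316549, -167248), Rational(1, 2)) = Pow(149301, Rational(1, 2)) = Mul(3, Pow(16589, Rational(1, 2)))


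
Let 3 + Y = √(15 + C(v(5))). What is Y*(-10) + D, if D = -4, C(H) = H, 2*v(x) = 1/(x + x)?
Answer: 26 - √1505 ≈ -12.794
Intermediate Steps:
v(x) = 1/(4*x) (v(x) = 1/(2*(x + x)) = 1/(2*((2*x))) = (1/(2*x))/2 = 1/(4*x))
Y = -3 + √1505/10 (Y = -3 + √(15 + (¼)/5) = -3 + √(15 + (¼)*(⅕)) = -3 + √(15 + 1/20) = -3 + √(301/20) = -3 + √1505/10 ≈ 0.87943)
Y*(-10) + D = (-3 + √1505/10)*(-10) - 4 = (30 - √1505) - 4 = 26 - √1505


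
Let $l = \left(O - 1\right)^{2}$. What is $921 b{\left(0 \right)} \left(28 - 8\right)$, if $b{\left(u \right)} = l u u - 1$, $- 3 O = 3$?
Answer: $-18420$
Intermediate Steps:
$O = -1$ ($O = \left(- \frac{1}{3}\right) 3 = -1$)
$l = 4$ ($l = \left(-1 - 1\right)^{2} = \left(-2\right)^{2} = 4$)
$b{\left(u \right)} = -1 + 4 u^{2}$ ($b{\left(u \right)} = 4 u u - 1 = 4 u^{2} - 1 = -1 + 4 u^{2}$)
$921 b{\left(0 \right)} \left(28 - 8\right) = 921 \left(-1 + 4 \cdot 0^{2}\right) \left(28 - 8\right) = 921 \left(-1 + 4 \cdot 0\right) 20 = 921 \left(-1 + 0\right) 20 = 921 \left(\left(-1\right) 20\right) = 921 \left(-20\right) = -18420$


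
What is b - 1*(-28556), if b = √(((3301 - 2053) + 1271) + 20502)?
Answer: 28556 + √23021 ≈ 28708.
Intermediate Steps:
b = √23021 (b = √((1248 + 1271) + 20502) = √(2519 + 20502) = √23021 ≈ 151.73)
b - 1*(-28556) = √23021 - 1*(-28556) = √23021 + 28556 = 28556 + √23021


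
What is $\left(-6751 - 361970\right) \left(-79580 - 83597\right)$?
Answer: $60166786617$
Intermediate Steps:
$\left(-6751 - 361970\right) \left(-79580 - 83597\right) = \left(-368721\right) \left(-163177\right) = 60166786617$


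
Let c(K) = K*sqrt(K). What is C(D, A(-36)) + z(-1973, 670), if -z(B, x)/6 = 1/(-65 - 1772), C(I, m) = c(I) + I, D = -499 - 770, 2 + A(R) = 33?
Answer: -2331147/1837 - 3807*I*sqrt(141) ≈ -1269.0 - 45206.0*I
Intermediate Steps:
A(R) = 31 (A(R) = -2 + 33 = 31)
c(K) = K**(3/2)
D = -1269
C(I, m) = I + I**(3/2) (C(I, m) = I**(3/2) + I = I + I**(3/2))
z(B, x) = 6/1837 (z(B, x) = -6/(-65 - 1772) = -6/(-1837) = -6*(-1/1837) = 6/1837)
C(D, A(-36)) + z(-1973, 670) = (-1269 + (-1269)**(3/2)) + 6/1837 = (-1269 - 3807*I*sqrt(141)) + 6/1837 = -2331147/1837 - 3807*I*sqrt(141)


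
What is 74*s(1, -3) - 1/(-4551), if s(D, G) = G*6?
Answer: -6061931/4551 ≈ -1332.0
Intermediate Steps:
s(D, G) = 6*G
74*s(1, -3) - 1/(-4551) = 74*(6*(-3)) - 1/(-4551) = 74*(-18) - 1*(-1/4551) = -1332 + 1/4551 = -6061931/4551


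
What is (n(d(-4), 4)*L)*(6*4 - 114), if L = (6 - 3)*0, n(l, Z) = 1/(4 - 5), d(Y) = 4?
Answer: 0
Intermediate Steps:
n(l, Z) = -1 (n(l, Z) = 1/(-1) = -1)
L = 0 (L = 3*0 = 0)
(n(d(-4), 4)*L)*(6*4 - 114) = (-1*0)*(6*4 - 114) = 0*(24 - 114) = 0*(-90) = 0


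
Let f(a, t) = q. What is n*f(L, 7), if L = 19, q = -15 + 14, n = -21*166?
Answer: 3486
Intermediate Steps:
n = -3486
q = -1
f(a, t) = -1
n*f(L, 7) = -3486*(-1) = 3486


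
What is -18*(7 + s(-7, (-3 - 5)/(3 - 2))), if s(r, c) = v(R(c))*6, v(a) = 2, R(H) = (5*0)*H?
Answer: -342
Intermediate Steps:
R(H) = 0 (R(H) = 0*H = 0)
s(r, c) = 12 (s(r, c) = 2*6 = 12)
-18*(7 + s(-7, (-3 - 5)/(3 - 2))) = -18*(7 + 12) = -18*19 = -342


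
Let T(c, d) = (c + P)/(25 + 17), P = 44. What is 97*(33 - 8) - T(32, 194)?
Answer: 50887/21 ≈ 2423.2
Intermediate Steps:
T(c, d) = 22/21 + c/42 (T(c, d) = (c + 44)/(25 + 17) = (44 + c)/42 = (44 + c)*(1/42) = 22/21 + c/42)
97*(33 - 8) - T(32, 194) = 97*(33 - 8) - (22/21 + (1/42)*32) = 97*25 - (22/21 + 16/21) = 2425 - 1*38/21 = 2425 - 38/21 = 50887/21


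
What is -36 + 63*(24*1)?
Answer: 1476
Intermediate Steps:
-36 + 63*(24*1) = -36 + 63*24 = -36 + 1512 = 1476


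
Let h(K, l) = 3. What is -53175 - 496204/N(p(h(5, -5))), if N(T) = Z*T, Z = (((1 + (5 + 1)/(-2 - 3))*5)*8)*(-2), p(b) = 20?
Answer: -4378051/80 ≈ -54726.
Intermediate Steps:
Z = 16 (Z = (((1 + 6/(-5))*5)*8)*(-2) = (((1 + 6*(-⅕))*5)*8)*(-2) = (((1 - 6/5)*5)*8)*(-2) = (-⅕*5*8)*(-2) = -1*8*(-2) = -8*(-2) = 16)
N(T) = 16*T
-53175 - 496204/N(p(h(5, -5))) = -53175 - 496204/(16*20) = -53175 - 496204/320 = -53175 - 496204*1/320 = -53175 - 124051/80 = -4378051/80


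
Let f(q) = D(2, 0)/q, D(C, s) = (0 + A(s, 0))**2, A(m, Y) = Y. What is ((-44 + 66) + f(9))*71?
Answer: 1562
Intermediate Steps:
D(C, s) = 0 (D(C, s) = (0 + 0)**2 = 0**2 = 0)
f(q) = 0 (f(q) = 0/q = 0)
((-44 + 66) + f(9))*71 = ((-44 + 66) + 0)*71 = (22 + 0)*71 = 22*71 = 1562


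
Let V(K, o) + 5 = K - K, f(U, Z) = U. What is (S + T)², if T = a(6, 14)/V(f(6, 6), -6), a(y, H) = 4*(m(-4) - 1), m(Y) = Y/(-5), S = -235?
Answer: 34468641/625 ≈ 55150.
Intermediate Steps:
V(K, o) = -5 (V(K, o) = -5 + (K - K) = -5 + 0 = -5)
m(Y) = -Y/5 (m(Y) = Y*(-⅕) = -Y/5)
a(y, H) = -⅘ (a(y, H) = 4*(-⅕*(-4) - 1) = 4*(⅘ - 1) = 4*(-⅕) = -⅘)
T = 4/25 (T = -⅘/(-5) = -⅘*(-⅕) = 4/25 ≈ 0.16000)
(S + T)² = (-235 + 4/25)² = (-5871/25)² = 34468641/625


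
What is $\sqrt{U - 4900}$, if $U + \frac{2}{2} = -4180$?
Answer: $3 i \sqrt{1009} \approx 95.294 i$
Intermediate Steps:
$U = -4181$ ($U = -1 - 4180 = -4181$)
$\sqrt{U - 4900} = \sqrt{-4181 - 4900} = \sqrt{-9081} = 3 i \sqrt{1009}$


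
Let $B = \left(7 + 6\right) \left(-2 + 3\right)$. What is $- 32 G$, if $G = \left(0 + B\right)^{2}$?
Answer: $-5408$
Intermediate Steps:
$B = 13$ ($B = 13 \cdot 1 = 13$)
$G = 169$ ($G = \left(0 + 13\right)^{2} = 13^{2} = 169$)
$- 32 G = \left(-32\right) 169 = -5408$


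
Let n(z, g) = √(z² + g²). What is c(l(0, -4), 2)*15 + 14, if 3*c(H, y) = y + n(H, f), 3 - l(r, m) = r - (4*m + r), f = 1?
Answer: 24 + 5*√170 ≈ 89.192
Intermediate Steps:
n(z, g) = √(g² + z²)
l(r, m) = 3 + 4*m (l(r, m) = 3 - (r - (4*m + r)) = 3 - (r - (r + 4*m)) = 3 - (r + (-r - 4*m)) = 3 - (-4)*m = 3 + 4*m)
c(H, y) = y/3 + √(1 + H²)/3 (c(H, y) = (y + √(1² + H²))/3 = (y + √(1 + H²))/3 = y/3 + √(1 + H²)/3)
c(l(0, -4), 2)*15 + 14 = ((⅓)*2 + √(1 + (3 + 4*(-4))²)/3)*15 + 14 = (⅔ + √(1 + (3 - 16)²)/3)*15 + 14 = (⅔ + √(1 + (-13)²)/3)*15 + 14 = (⅔ + √(1 + 169)/3)*15 + 14 = (⅔ + √170/3)*15 + 14 = (10 + 5*√170) + 14 = 24 + 5*√170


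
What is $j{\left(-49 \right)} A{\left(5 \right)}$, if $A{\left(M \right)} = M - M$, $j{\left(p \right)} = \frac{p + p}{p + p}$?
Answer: $0$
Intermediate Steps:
$j{\left(p \right)} = 1$ ($j{\left(p \right)} = \frac{2 p}{2 p} = 2 p \frac{1}{2 p} = 1$)
$A{\left(M \right)} = 0$
$j{\left(-49 \right)} A{\left(5 \right)} = 1 \cdot 0 = 0$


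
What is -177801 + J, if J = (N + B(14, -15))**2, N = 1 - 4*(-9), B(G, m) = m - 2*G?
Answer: -177765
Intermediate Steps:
N = 37 (N = 1 + 36 = 37)
J = 36 (J = (37 + (-15 - 2*14))**2 = (37 + (-15 - 28))**2 = (37 - 43)**2 = (-6)**2 = 36)
-177801 + J = -177801 + 36 = -177765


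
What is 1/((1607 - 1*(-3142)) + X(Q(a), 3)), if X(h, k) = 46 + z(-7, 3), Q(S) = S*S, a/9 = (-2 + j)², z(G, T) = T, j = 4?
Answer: 1/4798 ≈ 0.00020842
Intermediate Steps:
a = 36 (a = 9*(-2 + 4)² = 9*2² = 9*4 = 36)
Q(S) = S²
X(h, k) = 49 (X(h, k) = 46 + 3 = 49)
1/((1607 - 1*(-3142)) + X(Q(a), 3)) = 1/((1607 - 1*(-3142)) + 49) = 1/((1607 + 3142) + 49) = 1/(4749 + 49) = 1/4798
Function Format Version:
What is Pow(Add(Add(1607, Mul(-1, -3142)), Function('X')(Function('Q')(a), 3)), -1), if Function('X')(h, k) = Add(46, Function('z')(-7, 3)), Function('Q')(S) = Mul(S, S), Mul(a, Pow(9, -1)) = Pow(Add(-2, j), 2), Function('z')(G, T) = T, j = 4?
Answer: Rational(1, 4798) ≈ 0.00020842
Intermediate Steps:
a = 36 (a = Mul(9, Pow(Add(-2, 4), 2)) = Mul(9, Pow(2, 2)) = Mul(9, 4) = 36)
Function('Q')(S) = Pow(S, 2)
Function('X')(h, k) = 49 (Function('X')(h, k) = Add(46, 3) = 49)
Pow(Add(Add(1607, Mul(-1, -3142)), Function('X')(Function('Q')(a), 3)), -1) = Pow(Add(Add(1607, Mul(-1, -3142)), 49), -1) = Pow(Add(Add(1607, 3142), 49), -1) = Pow(Add(4749, 49), -1) = Pow(4798, -1) = Rational(1, 4798)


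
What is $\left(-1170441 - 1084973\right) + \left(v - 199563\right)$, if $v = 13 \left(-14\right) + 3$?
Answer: $-2455156$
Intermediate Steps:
$v = -179$ ($v = -182 + 3 = -179$)
$\left(-1170441 - 1084973\right) + \left(v - 199563\right) = \left(-1170441 - 1084973\right) - 199742 = -2255414 - 199742 = -2455156$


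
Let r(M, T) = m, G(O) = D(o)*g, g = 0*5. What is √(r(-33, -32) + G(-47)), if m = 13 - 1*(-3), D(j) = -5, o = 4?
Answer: 4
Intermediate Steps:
g = 0
G(O) = 0 (G(O) = -5*0 = 0)
m = 16 (m = 13 + 3 = 16)
r(M, T) = 16
√(r(-33, -32) + G(-47)) = √(16 + 0) = √16 = 4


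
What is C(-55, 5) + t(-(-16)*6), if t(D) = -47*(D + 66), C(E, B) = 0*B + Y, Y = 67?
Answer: -7547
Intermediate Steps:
C(E, B) = 67 (C(E, B) = 0*B + 67 = 0 + 67 = 67)
t(D) = -3102 - 47*D (t(D) = -47*(66 + D) = -3102 - 47*D)
C(-55, 5) + t(-(-16)*6) = 67 + (-3102 - (-376)*(-2*6)) = 67 + (-3102 - (-376)*(-12)) = 67 + (-3102 - 47*96) = 67 + (-3102 - 4512) = 67 - 7614 = -7547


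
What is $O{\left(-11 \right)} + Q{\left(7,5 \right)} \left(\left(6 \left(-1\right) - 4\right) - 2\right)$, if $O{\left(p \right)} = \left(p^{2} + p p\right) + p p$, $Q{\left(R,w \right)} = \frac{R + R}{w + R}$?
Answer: $349$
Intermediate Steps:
$Q{\left(R,w \right)} = \frac{2 R}{R + w}$
$O{\left(p \right)} = 3 p^{2}$ ($O{\left(p \right)} = \left(p^{2} + p^{2}\right) + p^{2} = 2 p^{2} + p^{2} = 3 p^{2}$)
$O{\left(-11 \right)} + Q{\left(7,5 \right)} \left(\left(6 \left(-1\right) - 4\right) - 2\right) = 3 \left(-11\right)^{2} + 2 \cdot 7 \frac{1}{7 + 5} \left(\left(6 \left(-1\right) - 4\right) - 2\right) = 3 \cdot 121 + 2 \cdot 7 \cdot \frac{1}{12} \left(\left(-6 - 4\right) - 2\right) = 363 + 2 \cdot 7 \cdot \frac{1}{12} \left(-10 - 2\right) = 363 + \frac{7}{6} \left(-12\right) = 363 - 14 = 349$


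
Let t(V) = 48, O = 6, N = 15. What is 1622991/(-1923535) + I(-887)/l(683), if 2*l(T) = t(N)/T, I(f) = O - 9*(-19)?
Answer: 77499705967/15388280 ≈ 5036.3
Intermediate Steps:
I(f) = 177 (I(f) = 6 - 9*(-19) = 6 + 171 = 177)
l(T) = 24/T (l(T) = (48/T)/2 = 24/T)
1622991/(-1923535) + I(-887)/l(683) = 1622991/(-1923535) + 177/((24/683)) = 1622991*(-1/1923535) + 177/((24*(1/683))) = -1622991/1923535 + 177/(24/683) = -1622991/1923535 + 177*(683/24) = -1622991/1923535 + 40297/8 = 77499705967/15388280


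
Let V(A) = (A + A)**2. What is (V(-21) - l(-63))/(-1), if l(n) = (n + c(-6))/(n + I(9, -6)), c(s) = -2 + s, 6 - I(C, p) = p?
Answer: -89893/51 ≈ -1762.6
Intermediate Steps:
I(C, p) = 6 - p
V(A) = 4*A**2 (V(A) = (2*A)**2 = 4*A**2)
l(n) = (-8 + n)/(12 + n) (l(n) = (n + (-2 - 6))/(n + (6 - 1*(-6))) = (n - 8)/(n + (6 + 6)) = (-8 + n)/(n + 12) = (-8 + n)/(12 + n))
(V(-21) - l(-63))/(-1) = (4*(-21)**2 - (-8 - 63)/(12 - 63))/(-1) = -(4*441 - (-71)/(-51)) = -(1764 - (-1)*(-71)/51) = -(1764 - 1*71/51) = -(1764 - 71/51) = -1*89893/51 = -89893/51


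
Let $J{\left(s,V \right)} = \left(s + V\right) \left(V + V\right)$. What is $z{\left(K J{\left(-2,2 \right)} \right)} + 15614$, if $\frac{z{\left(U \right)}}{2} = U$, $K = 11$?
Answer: $15614$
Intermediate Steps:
$J{\left(s,V \right)} = 2 V \left(V + s\right)$ ($J{\left(s,V \right)} = \left(V + s\right) 2 V = 2 V \left(V + s\right)$)
$z{\left(U \right)} = 2 U$
$z{\left(K J{\left(-2,2 \right)} \right)} + 15614 = 2 \cdot 11 \cdot 2 \cdot 2 \left(2 - 2\right) + 15614 = 2 \cdot 11 \cdot 2 \cdot 2 \cdot 0 + 15614 = 2 \cdot 11 \cdot 0 + 15614 = 2 \cdot 0 + 15614 = 0 + 15614 = 15614$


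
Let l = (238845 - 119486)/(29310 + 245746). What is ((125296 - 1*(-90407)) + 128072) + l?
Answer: 94557495759/275056 ≈ 3.4378e+5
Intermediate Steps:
l = 119359/275056 ≈ 0.43394
((125296 - 1*(-90407)) + 128072) + l = ((125296 - 1*(-90407)) + 128072) + 119359/275056 = ((125296 + 90407) + 128072) + 119359/275056 = (215703 + 128072) + 119359/275056 = 343775 + 119359/275056 = 94557495759/275056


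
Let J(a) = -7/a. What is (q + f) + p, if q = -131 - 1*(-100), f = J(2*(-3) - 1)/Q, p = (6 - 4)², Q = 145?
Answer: -3914/145 ≈ -26.993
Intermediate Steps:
p = 4 (p = 2² = 4)
f = 1/145 (f = -7/(2*(-3) - 1)/145 = -7/(-6 - 1)*(1/145) = -7/(-7)*(1/145) = -7*(-⅐)*(1/145) = 1*(1/145) = 1/145 ≈ 0.0068966)
q = -31 (q = -131 + 100 = -31)
(q + f) + p = (-31 + 1/145) + 4 = -4494/145 + 4 = -3914/145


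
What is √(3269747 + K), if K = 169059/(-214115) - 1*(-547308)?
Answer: √1446229260409790/19465 ≈ 1953.7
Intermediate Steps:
K = 10653334851/19465 (K = 169059*(-1/214115) + 547308 = -15369/19465 + 547308 = 10653334851/19465 ≈ 5.4731e+5)
√(3269747 + K) = √(3269747 + 10653334851/19465) = √(74298960206/19465) = √1446229260409790/19465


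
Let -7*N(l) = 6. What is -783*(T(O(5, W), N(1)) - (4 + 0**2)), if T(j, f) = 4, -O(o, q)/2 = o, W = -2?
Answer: 0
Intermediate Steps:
N(l) = -6/7 (N(l) = -1/7*6 = -6/7)
O(o, q) = -2*o
-783*(T(O(5, W), N(1)) - (4 + 0**2)) = -783*(4 - (4 + 0**2)) = -783*(4 - (4 + 0)) = -783*(4 - 1*4) = -783*(4 - 4) = -783*0 = 0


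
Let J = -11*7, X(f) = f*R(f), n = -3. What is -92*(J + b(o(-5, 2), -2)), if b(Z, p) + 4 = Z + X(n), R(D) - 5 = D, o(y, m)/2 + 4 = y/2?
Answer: 9200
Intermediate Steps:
o(y, m) = -8 + y (o(y, m) = -8 + 2*(y/2) = -8 + y)
R(D) = 5 + D
X(f) = f*(5 + f)
J = -77
b(Z, p) = -10 + Z (b(Z, p) = -4 + (Z - 3*(5 - 3)) = -4 + (Z - 3*2) = -4 + (Z - 6) = -4 + (-6 + Z) = -10 + Z)
-92*(J + b(o(-5, 2), -2)) = -92*(-77 + (-10 + (-8 - 5))) = -92*(-77 + (-10 - 13)) = -92*(-77 - 23) = -92*(-100) = 9200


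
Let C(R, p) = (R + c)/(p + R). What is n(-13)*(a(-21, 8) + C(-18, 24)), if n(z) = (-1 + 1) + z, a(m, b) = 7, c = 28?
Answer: -338/3 ≈ -112.67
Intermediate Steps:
C(R, p) = (28 + R)/(R + p) (C(R, p) = (R + 28)/(p + R) = (28 + R)/(R + p))
n(z) = z (n(z) = 0 + z = z)
n(-13)*(a(-21, 8) + C(-18, 24)) = -13*(7 + (28 - 18)/(-18 + 24)) = -13*(7 + 10/6) = -13*(7 + (⅙)*10) = -13*(7 + 5/3) = -13*26/3 = -338/3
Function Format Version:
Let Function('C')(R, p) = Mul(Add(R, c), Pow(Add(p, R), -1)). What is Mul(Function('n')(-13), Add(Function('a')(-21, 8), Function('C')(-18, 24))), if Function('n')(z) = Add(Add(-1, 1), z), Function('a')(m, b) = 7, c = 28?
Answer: Rational(-338, 3) ≈ -112.67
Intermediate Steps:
Function('C')(R, p) = Mul(Pow(Add(R, p), -1), Add(28, R)) (Function('C')(R, p) = Mul(Add(R, 28), Pow(Add(p, R), -1)) = Mul(Add(28, R), Pow(Add(R, p), -1)) = Mul(Pow(Add(R, p), -1), Add(28, R)))
Function('n')(z) = z (Function('n')(z) = Add(0, z) = z)
Mul(Function('n')(-13), Add(Function('a')(-21, 8), Function('C')(-18, 24))) = Mul(-13, Add(7, Mul(Pow(Add(-18, 24), -1), Add(28, -18)))) = Mul(-13, Add(7, Mul(Pow(6, -1), 10))) = Mul(-13, Add(7, Mul(Rational(1, 6), 10))) = Mul(-13, Add(7, Rational(5, 3))) = Mul(-13, Rational(26, 3)) = Rational(-338, 3)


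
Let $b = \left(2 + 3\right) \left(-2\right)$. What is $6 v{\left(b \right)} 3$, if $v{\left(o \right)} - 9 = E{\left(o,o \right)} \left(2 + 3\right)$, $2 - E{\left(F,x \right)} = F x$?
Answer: $-8658$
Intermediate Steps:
$E{\left(F,x \right)} = 2 - F x$
$b = -10$ ($b = 5 \left(-2\right) = -10$)
$v{\left(o \right)} = 19 - 5 o^{2}$ ($v{\left(o \right)} = 9 + \left(2 - o o\right) \left(2 + 3\right) = 9 + \left(2 - o^{2}\right) 5 = 9 - \left(-10 + 5 o^{2}\right) = 19 - 5 o^{2}$)
$6 v{\left(b \right)} 3 = 6 \left(19 - 5 \left(-10\right)^{2}\right) 3 = 6 \left(19 - 500\right) 3 = 6 \left(-481\right) 3 = \left(-2886\right) 3 = -8658$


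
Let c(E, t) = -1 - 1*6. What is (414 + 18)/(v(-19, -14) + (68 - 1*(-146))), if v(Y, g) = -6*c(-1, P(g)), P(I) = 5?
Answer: 27/16 ≈ 1.6875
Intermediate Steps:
c(E, t) = -7 (c(E, t) = -1 - 6 = -7)
v(Y, g) = 42 (v(Y, g) = -6*(-7) = 42)
(414 + 18)/(v(-19, -14) + (68 - 1*(-146))) = (414 + 18)/(42 + (68 - 1*(-146))) = 432/(42 + (68 + 146)) = 432/(42 + 214) = 432/256 = 432*(1/256) = 27/16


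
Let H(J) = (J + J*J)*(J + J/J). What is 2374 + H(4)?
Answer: 2474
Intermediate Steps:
H(J) = (1 + J)*(J + J²) (H(J) = (J + J²)*(J + 1) = (J + J²)*(1 + J) = (1 + J)*(J + J²))
2374 + H(4) = 2374 + 4*(1 + 4)² = 2374 + 4*5² = 2374 + 4*25 = 2374 + 100 = 2474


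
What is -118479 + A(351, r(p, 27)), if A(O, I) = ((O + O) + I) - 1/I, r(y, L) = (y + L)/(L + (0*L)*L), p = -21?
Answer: -2120063/18 ≈ -1.1778e+5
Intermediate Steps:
r(y, L) = (L + y)/L (r(y, L) = (L + y)/(L + 0*L) = (L + y)/(L + 0) = (L + y)/L)
A(O, I) = I - 1/I + 2*O (A(O, I) = (2*O + I) - 1/I = (I + 2*O) - 1/I = I - 1/I + 2*O)
-118479 + A(351, r(p, 27)) = -118479 + ((27 - 21)/27 - 1/((27 - 21)/27) + 2*351) = -118479 + ((1/27)*6 - 1/((1/27)*6) + 702) = -118479 + (2/9 - 1/2/9 + 702) = -118479 + (2/9 - 1*9/2 + 702) = -118479 + (2/9 - 9/2 + 702) = -118479 + 12559/18 = -2120063/18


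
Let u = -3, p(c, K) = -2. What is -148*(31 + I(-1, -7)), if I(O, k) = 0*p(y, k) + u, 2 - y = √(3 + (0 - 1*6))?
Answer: -4144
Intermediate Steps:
y = 2 - I*√3 (y = 2 - √(3 + (0 - 1*6)) = 2 - √(3 + (0 - 6)) = 2 - √(3 - 6) = 2 - √(-3) = 2 - I*√3 ≈ 2.0 - 1.732*I)
I(O, k) = -3 (I(O, k) = 0*(-2) - 3 = 0 - 3 = -3)
-148*(31 + I(-1, -7)) = -148*(31 - 3) = -148*28 = -4144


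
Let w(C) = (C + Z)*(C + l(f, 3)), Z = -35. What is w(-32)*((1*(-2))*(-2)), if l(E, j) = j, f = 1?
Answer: 7772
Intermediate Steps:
w(C) = (-35 + C)*(3 + C) (w(C) = (C - 35)*(C + 3) = (-35 + C)*(3 + C))
w(-32)*((1*(-2))*(-2)) = (-105 + (-32)² - 32*(-32))*((1*(-2))*(-2)) = (-105 + 1024 + 1024)*(-2*(-2)) = 1943*4 = 7772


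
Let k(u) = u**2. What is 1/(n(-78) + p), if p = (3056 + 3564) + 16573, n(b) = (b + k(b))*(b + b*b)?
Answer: 1/36095229 ≈ 2.7704e-8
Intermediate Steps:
n(b) = (b + b**2)**2 (n(b) = (b + b**2)*(b + b*b) = (b + b**2)*(b + b**2) = (b + b**2)**2)
p = 23193 (p = 6620 + 16573 = 23193)
1/(n(-78) + p) = 1/((-78)**2*(1 + (-78)**2 + 2*(-78)) + 23193) = 1/(6084*(1 + 6084 - 156) + 23193) = 1/(6084*5929 + 23193) = 1/(36072036 + 23193) = 1/36095229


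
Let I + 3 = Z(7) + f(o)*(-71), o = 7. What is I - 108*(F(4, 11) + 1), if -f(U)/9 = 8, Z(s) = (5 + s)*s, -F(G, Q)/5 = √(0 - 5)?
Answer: 5085 + 540*I*√5 ≈ 5085.0 + 1207.5*I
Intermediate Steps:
F(G, Q) = -5*I*√5 (F(G, Q) = -5*√(0 - 5) = -5*I*√5)
Z(s) = s*(5 + s)
f(U) = -72 (f(U) = -9*8 = -72)
I = 5193 (I = -3 + (7*(5 + 7) - 72*(-71)) = -3 + (7*12 + 5112) = -3 + (84 + 5112) = -3 + 5196 = 5193)
I - 108*(F(4, 11) + 1) = 5193 - 108*(-5*I*√5 + 1) = 5193 - 108*(1 - 5*I*√5) = 5193 + (-108 + 540*I*√5) = 5085 + 540*I*√5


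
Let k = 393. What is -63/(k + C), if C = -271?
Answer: -63/122 ≈ -0.51639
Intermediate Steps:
-63/(k + C) = -63/(393 - 271) = -63/122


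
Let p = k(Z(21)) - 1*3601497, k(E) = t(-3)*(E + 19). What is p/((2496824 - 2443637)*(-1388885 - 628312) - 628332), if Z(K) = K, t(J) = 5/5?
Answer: 3601457/107289285171 ≈ 3.3568e-5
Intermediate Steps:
t(J) = 1 (t(J) = 5*(1/5) = 1)
k(E) = 19 + E (k(E) = 1*(E + 19) = 1*(19 + E) = 19 + E)
p = -3601457 (p = (19 + 21) - 1*3601497 = 40 - 3601497 = -3601457)
p/((2496824 - 2443637)*(-1388885 - 628312) - 628332) = -3601457/((2496824 - 2443637)*(-1388885 - 628312) - 628332) = -3601457/(53187*(-2017197) - 628332) = -3601457/(-107288656839 - 628332) = -3601457/(-107289285171) = -3601457*(-1/107289285171) = 3601457/107289285171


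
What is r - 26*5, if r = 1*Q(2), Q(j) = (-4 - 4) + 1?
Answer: -137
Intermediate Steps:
Q(j) = -7 (Q(j) = -8 + 1 = -7)
r = -7 (r = 1*(-7) = -7)
r - 26*5 = -7 - 26*5 = -7 - 130 = -137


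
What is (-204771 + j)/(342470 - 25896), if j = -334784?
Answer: -539555/316574 ≈ -1.7044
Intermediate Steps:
(-204771 + j)/(342470 - 25896) = (-204771 - 334784)/(342470 - 25896) = -539555/316574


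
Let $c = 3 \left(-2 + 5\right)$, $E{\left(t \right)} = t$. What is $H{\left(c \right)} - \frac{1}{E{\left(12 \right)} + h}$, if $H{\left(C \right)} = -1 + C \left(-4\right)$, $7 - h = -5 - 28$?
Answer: $- \frac{1925}{52} \approx -37.019$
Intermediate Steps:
$h = 40$ ($h = 7 - \left(-5 - 28\right) = 7 - -33 = 7 + 33 = 40$)
$c = 9$ ($c = 3 \cdot 3 = 9$)
$H{\left(C \right)} = -1 - 4 C$
$H{\left(c \right)} - \frac{1}{E{\left(12 \right)} + h} = \left(-1 - 36\right) - \frac{1}{12 + 40} = \left(-1 - 36\right) - \frac{1}{52} = -37 - \frac{1}{52} = - \frac{1925}{52}$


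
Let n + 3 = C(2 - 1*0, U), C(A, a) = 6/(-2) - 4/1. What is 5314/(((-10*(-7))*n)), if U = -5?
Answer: -2657/350 ≈ -7.5914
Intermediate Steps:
C(A, a) = -7 (C(A, a) = 6*(-½) - 4*1 = -3 - 4 = -7)
n = -10 (n = -3 - 7 = -10)
5314/(((-10*(-7))*n)) = 5314/((-10*(-7)*(-10))) = 5314/((70*(-10))) = 5314/(-700) = 5314*(-1/700) = -2657/350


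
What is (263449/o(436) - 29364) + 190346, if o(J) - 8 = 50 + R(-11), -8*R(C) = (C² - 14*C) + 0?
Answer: 32533190/189 ≈ 1.7213e+5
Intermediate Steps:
R(C) = -C²/8 + 7*C/4 (R(C) = -((C² - 14*C) + 0)/8 = -(C² - 14*C)/8 = -C²/8 + 7*C/4)
o(J) = 189/8 (o(J) = 8 + (50 + (⅛)*(-11)*(14 - 1*(-11))) = 8 + (50 + (⅛)*(-11)*(14 + 11)) = 8 + (50 + (⅛)*(-11)*25) = 8 + (50 - 275/8) = 8 + 125/8 = 189/8)
(263449/o(436) - 29364) + 190346 = (263449/(189/8) - 29364) + 190346 = (263449*(8/189) - 29364) + 190346 = (2107592/189 - 29364) + 190346 = -3442204/189 + 190346 = 32533190/189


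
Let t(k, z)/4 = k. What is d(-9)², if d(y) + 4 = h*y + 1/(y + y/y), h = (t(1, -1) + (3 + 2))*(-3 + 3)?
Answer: 1089/64 ≈ 17.016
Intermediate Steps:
t(k, z) = 4*k
h = 0 (h = (4*1 + (3 + 2))*(-3 + 3) = (4 + 5)*0 = 9*0 = 0)
d(y) = -4 + 1/(1 + y) (d(y) = -4 + (0*y + 1/(y + y/y)) = -4 + (0 + 1/(y + 1)) = -4 + (0 + 1/(1 + y)) = -4 + 1/(1 + y))
d(-9)² = ((-3 - 4*(-9))/(1 - 9))² = ((-3 + 36)/(-8))² = (-⅛*33)² = (-33/8)² = 1089/64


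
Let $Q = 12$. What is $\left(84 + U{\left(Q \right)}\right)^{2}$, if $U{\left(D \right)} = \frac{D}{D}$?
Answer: $7225$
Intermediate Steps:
$U{\left(D \right)} = 1$
$\left(84 + U{\left(Q \right)}\right)^{2} = \left(84 + 1\right)^{2} = 85^{2} = 7225$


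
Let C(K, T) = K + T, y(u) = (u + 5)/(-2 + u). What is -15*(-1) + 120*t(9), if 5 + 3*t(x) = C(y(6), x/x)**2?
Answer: 755/2 ≈ 377.50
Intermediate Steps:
y(u) = (5 + u)/(-2 + u)
t(x) = 145/48 (t(x) = -5/3 + ((5 + 6)/(-2 + 6) + x/x)**2/3 = -5/3 + (11/4 + 1)**2/3 = -5/3 + (15/4)**2/3 = -5/3 + (1/3)*(225/16) = -5/3 + 75/16 = 145/48)
-15*(-1) + 120*t(9) = -15*(-1) + 120*(145/48) = 15 + 725/2 = 755/2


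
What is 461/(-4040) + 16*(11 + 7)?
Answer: 1163059/4040 ≈ 287.89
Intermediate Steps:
461/(-4040) + 16*(11 + 7) = 461*(-1/4040) + 16*18 = -461/4040 + 288 = 1163059/4040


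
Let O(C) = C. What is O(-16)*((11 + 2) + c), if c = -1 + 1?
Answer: -208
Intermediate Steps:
c = 0
O(-16)*((11 + 2) + c) = -16*((11 + 2) + 0) = -16*(13 + 0) = -16*13 = -208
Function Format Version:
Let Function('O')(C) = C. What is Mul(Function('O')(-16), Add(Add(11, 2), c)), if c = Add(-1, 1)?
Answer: -208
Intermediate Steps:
c = 0
Mul(Function('O')(-16), Add(Add(11, 2), c)) = Mul(-16, Add(Add(11, 2), 0)) = Mul(-16, Add(13, 0)) = Mul(-16, 13) = -208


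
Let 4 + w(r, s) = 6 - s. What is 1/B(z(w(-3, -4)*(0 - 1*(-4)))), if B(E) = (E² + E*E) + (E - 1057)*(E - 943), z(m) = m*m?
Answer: 1/840079 ≈ 1.1904e-6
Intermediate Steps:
w(r, s) = 2 - s (w(r, s) = -4 + (6 - s) = 2 - s)
z(m) = m²
B(E) = 2*E² + (-1057 + E)*(-943 + E) (B(E) = (E² + E²) + (-1057 + E)*(-943 + E) = 2*E² + (-1057 + E)*(-943 + E))
1/B(z(w(-3, -4)*(0 - 1*(-4)))) = 1/(996751 - 2000*(0 - 1*(-4))²*(2 - 1*(-4))² + 3*(((2 - 1*(-4))*(0 - 1*(-4)))²)²) = 1/(996751 - 2000*(0 + 4)²*(2 + 4)² + 3*(((2 + 4)*(0 + 4))²)²) = 1/(996751 - 2000*(6*4)² + 3*((6*4)²)²) = 1/(996751 - 2000*24² + 3*(24²)²) = 1/(996751 - 2000*576 + 3*576²) = 1/(996751 - 1152000 + 3*331776) = 1/(996751 - 1152000 + 995328) = 1/840079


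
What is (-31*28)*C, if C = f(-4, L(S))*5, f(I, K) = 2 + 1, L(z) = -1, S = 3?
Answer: -13020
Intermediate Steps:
f(I, K) = 3
C = 15 (C = 3*5 = 15)
(-31*28)*C = -31*28*15 = -868*15 = -13020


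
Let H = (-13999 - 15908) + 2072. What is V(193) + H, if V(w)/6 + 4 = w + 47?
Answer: -26419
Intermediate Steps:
H = -27835 (H = -29907 + 2072 = -27835)
V(w) = 258 + 6*w (V(w) = -24 + 6*(w + 47) = -24 + 6*(47 + w) = -24 + (282 + 6*w) = 258 + 6*w)
V(193) + H = (258 + 6*193) - 27835 = (258 + 1158) - 27835 = 1416 - 27835 = -26419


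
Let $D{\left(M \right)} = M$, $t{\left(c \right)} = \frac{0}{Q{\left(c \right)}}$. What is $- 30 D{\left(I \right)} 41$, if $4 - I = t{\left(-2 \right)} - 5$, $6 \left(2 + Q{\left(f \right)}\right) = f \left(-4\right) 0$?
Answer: $-11070$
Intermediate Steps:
$Q{\left(f \right)} = -2$ ($Q{\left(f \right)} = -2 + \frac{f \left(-4\right) 0}{6} = -2 + \frac{- 4 f 0}{6} = -2 + \frac{1}{6} \cdot 0 = -2 + 0 = -2$)
$t{\left(c \right)} = 0$ ($t{\left(c \right)} = \frac{0}{-2} = 0 \left(- \frac{1}{2}\right) = 0$)
$I = 9$ ($I = 4 - \left(0 - 5\right) = 4 - -5 = 4 + 5 = 9$)
$- 30 D{\left(I \right)} 41 = \left(-30\right) 9 \cdot 41 = \left(-270\right) 41 = -11070$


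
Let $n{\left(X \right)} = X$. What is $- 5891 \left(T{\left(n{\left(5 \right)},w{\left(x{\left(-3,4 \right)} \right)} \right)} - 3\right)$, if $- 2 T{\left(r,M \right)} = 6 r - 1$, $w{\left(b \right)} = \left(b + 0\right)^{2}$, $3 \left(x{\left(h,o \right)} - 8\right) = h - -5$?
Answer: $\frac{206185}{2} \approx 1.0309 \cdot 10^{5}$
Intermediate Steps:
$x{\left(h,o \right)} = \frac{29}{3} + \frac{h}{3}$ ($x{\left(h,o \right)} = 8 + \frac{h - -5}{3} = 8 + \frac{h + 5}{3} = 8 + \frac{5 + h}{3} = 8 + \left(\frac{5}{3} + \frac{h}{3}\right) = \frac{29}{3} + \frac{h}{3}$)
$w{\left(b \right)} = b^{2}$
$T{\left(r,M \right)} = \frac{1}{2} - 3 r$ ($T{\left(r,M \right)} = - \frac{6 r - 1}{2} = - \frac{-1 + 6 r}{2} = \frac{1}{2} - 3 r$)
$- 5891 \left(T{\left(n{\left(5 \right)},w{\left(x{\left(-3,4 \right)} \right)} \right)} - 3\right) = - 5891 \left(\left(\frac{1}{2} - 15\right) - 3\right) = - 5891 \left(- \frac{29}{2} - 3\right) = \left(-5891\right) \left(- \frac{35}{2}\right) = \frac{206185}{2}$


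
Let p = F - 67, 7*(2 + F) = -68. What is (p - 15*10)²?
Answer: 2563201/49 ≈ 52310.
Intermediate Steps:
F = -82/7 (F = -2 + (⅐)*(-68) = -2 - 68/7 = -82/7 ≈ -11.714)
p = -551/7 (p = -82/7 - 67 = -551/7 ≈ -78.714)
(p - 15*10)² = (-551/7 - 15*10)² = (-551/7 - 150)² = (-1601/7)² = 2563201/49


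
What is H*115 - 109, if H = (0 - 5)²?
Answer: 2766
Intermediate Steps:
H = 25 (H = (-5)² = 25)
H*115 - 109 = 25*115 - 109 = 2875 - 109 = 2766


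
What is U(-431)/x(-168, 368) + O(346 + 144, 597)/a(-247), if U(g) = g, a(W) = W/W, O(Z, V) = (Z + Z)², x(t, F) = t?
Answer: 161347631/168 ≈ 9.6040e+5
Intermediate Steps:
O(Z, V) = 4*Z² (O(Z, V) = (2*Z)² = 4*Z²)
a(W) = 1
U(-431)/x(-168, 368) + O(346 + 144, 597)/a(-247) = -431/(-168) + (4*(346 + 144)²)/1 = -431*(-1/168) + (4*490²)*1 = 431/168 + (4*240100)*1 = 431/168 + 960400*1 = 431/168 + 960400 = 161347631/168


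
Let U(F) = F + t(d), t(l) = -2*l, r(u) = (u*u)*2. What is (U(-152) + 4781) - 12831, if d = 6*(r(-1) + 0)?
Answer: -8226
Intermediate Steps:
r(u) = 2*u² (r(u) = u²*2 = 2*u²)
d = 12 (d = 6*(2*(-1)² + 0) = 6*(2*1 + 0) = 6*(2 + 0) = 6*2 = 12)
U(F) = -24 + F (U(F) = F - 2*12 = F - 24 = -24 + F)
(U(-152) + 4781) - 12831 = ((-24 - 152) + 4781) - 12831 = (-176 + 4781) - 12831 = 4605 - 12831 = -8226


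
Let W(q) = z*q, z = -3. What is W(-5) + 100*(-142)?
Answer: -14185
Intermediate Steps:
W(q) = -3*q
W(-5) + 100*(-142) = -3*(-5) + 100*(-142) = 15 - 14200 = -14185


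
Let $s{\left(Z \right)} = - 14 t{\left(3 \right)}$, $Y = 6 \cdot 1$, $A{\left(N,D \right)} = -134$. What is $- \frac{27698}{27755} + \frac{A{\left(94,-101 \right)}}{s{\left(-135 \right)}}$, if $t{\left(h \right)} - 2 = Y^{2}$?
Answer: $- \frac{786869}{1054690} \approx -0.74607$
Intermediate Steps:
$Y = 6$
$t{\left(h \right)} = 38$ ($t{\left(h \right)} = 2 + 6^{2} = 2 + 36 = 38$)
$s{\left(Z \right)} = -532$ ($s{\left(Z \right)} = \left(-14\right) 38 = -532$)
$- \frac{27698}{27755} + \frac{A{\left(94,-101 \right)}}{s{\left(-135 \right)}} = - \frac{27698}{27755} - \frac{134}{-532} = \left(-27698\right) \frac{1}{27755} - - \frac{67}{266} = - \frac{27698}{27755} + \frac{67}{266} = - \frac{786869}{1054690}$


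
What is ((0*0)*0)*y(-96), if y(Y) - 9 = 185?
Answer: 0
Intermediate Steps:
y(Y) = 194 (y(Y) = 9 + 185 = 194)
((0*0)*0)*y(-96) = ((0*0)*0)*194 = (0*0)*194 = 0*194 = 0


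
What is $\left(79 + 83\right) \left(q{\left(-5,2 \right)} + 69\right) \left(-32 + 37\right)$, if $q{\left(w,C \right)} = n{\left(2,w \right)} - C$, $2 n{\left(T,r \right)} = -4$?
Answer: $52650$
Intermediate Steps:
$n{\left(T,r \right)} = -2$ ($n{\left(T,r \right)} = \frac{1}{2} \left(-4\right) = -2$)
$q{\left(w,C \right)} = -2 - C$
$\left(79 + 83\right) \left(q{\left(-5,2 \right)} + 69\right) \left(-32 + 37\right) = \left(79 + 83\right) \left(\left(-2 - 2\right) + 69\right) \left(-32 + 37\right) = 162 \left(\left(-2 - 2\right) + 69\right) 5 = 162 \left(-4 + 69\right) 5 = 162 \cdot 65 \cdot 5 = 162 \cdot 325 = 52650$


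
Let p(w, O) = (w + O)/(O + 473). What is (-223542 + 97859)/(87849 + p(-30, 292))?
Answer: -96147495/67204747 ≈ -1.4307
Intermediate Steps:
p(w, O) = (O + w)/(473 + O)
(-223542 + 97859)/(87849 + p(-30, 292)) = (-223542 + 97859)/(87849 + (292 - 30)/(473 + 292)) = -125683/(87849 + 262/765) = -125683/67204747/765 = -125683*765/67204747 = -96147495/67204747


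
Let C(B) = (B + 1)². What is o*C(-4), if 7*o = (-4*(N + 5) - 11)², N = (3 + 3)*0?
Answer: 8649/7 ≈ 1235.6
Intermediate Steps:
C(B) = (1 + B)²
N = 0 (N = 6*0 = 0)
o = 961/7 (o = (-4*(0 + 5) - 11)²/7 = (-4*5 - 11)²/7 = (-20 - 11)²/7 = (⅐)*(-31)² = (⅐)*961 = 961/7 ≈ 137.29)
o*C(-4) = 961*(1 - 4)²/7 = (961/7)*(-3)² = (961/7)*9 = 8649/7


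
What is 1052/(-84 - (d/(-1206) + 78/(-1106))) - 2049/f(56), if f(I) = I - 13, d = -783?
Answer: -16194089269/269500479 ≈ -60.089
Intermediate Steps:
f(I) = -13 + I
1052/(-84 - (d/(-1206) + 78/(-1106))) - 2049/f(56) = 1052/(-84 - (-783/(-1206) + 78/(-1106))) - 2049/(-13 + 56) = 1052/(-84 - (-783*(-1/1206) + 78*(-1/1106))) - 2049/43 = 1052/(-84 - (87/134 - 39/553)) - 2049*1/43 = 1052/(-84 - 1*42885/74102) - 2049/43 = 1052/(-84 - 42885/74102) - 2049/43 = 1052/(-6267453/74102) - 2049/43 = 1052*(-74102/6267453) - 2049/43 = -77955304/6267453 - 2049/43 = -16194089269/269500479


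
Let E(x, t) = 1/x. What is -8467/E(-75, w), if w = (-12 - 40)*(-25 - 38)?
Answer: 635025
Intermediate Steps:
w = 3276 (w = -52*(-63) = 3276)
-8467/E(-75, w) = -8467/(1/(-75)) = -8467/(-1/75) = -8467*(-75) = 635025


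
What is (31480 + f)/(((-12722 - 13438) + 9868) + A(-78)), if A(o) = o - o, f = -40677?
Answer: 9197/16292 ≈ 0.56451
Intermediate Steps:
A(o) = 0
(31480 + f)/(((-12722 - 13438) + 9868) + A(-78)) = (31480 - 40677)/(((-12722 - 13438) + 9868) + 0) = -9197/((-26160 + 9868) + 0) = -9197/(-16292 + 0) = -9197/(-16292) = -9197*(-1/16292) = 9197/16292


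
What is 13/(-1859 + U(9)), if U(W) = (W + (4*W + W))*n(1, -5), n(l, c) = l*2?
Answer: -13/1751 ≈ -0.0074243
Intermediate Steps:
n(l, c) = 2*l
U(W) = 12*W (U(W) = (W + (4*W + W))*(2*1) = (W + 5*W)*2 = (6*W)*2 = 12*W)
13/(-1859 + U(9)) = 13/(-1859 + 12*9) = 13/(-1859 + 108) = 13/(-1751) = -1/1751*13 = -13/1751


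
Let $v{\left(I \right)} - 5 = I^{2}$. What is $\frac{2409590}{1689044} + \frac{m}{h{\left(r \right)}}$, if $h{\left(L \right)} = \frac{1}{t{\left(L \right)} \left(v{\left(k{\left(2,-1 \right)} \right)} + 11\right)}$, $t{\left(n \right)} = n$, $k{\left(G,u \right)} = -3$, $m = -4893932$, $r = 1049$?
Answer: $- \frac{108388796731012605}{844522} \approx -1.2834 \cdot 10^{11}$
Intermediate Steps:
$v{\left(I \right)} = 5 + I^{2}$
$h{\left(L \right)} = \frac{1}{25 L}$ ($h{\left(L \right)} = \frac{1}{L \left(\left(5 + \left(-3\right)^{2}\right) + 11\right)} = \frac{1}{L \left(\left(5 + 9\right) + 11\right)} = \frac{1}{L \left(14 + 11\right)} = \frac{1}{L 25} = \frac{1}{25 L}$)
$\frac{2409590}{1689044} + \frac{m}{h{\left(r \right)}} = \frac{2409590}{1689044} - \frac{4893932}{\frac{1}{25} \cdot \frac{1}{1049}} = 2409590 \cdot \frac{1}{1689044} - \frac{4893932}{\frac{1}{25} \cdot \frac{1}{1049}} = \frac{1204795}{844522} - 4893932 \frac{1}{\frac{1}{26225}} = \frac{1204795}{844522} - 128343366700 = - \frac{108388796731012605}{844522}$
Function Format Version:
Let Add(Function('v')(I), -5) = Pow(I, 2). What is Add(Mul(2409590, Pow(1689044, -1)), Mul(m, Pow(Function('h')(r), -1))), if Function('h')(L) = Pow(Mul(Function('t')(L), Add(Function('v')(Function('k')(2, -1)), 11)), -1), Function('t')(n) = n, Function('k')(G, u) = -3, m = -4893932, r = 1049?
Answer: Rational(-108388796731012605, 844522) ≈ -1.2834e+11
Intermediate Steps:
Function('v')(I) = Add(5, Pow(I, 2))
Function('h')(L) = Mul(Rational(1, 25), Pow(L, -1)) (Function('h')(L) = Pow(Mul(L, Add(Add(5, Pow(-3, 2)), 11)), -1) = Pow(Mul(L, Add(Add(5, 9), 11)), -1) = Pow(Mul(L, Add(14, 11)), -1) = Pow(Mul(L, 25), -1) = Pow(Mul(25, L), -1) = Mul(Rational(1, 25), Pow(L, -1)))
Add(Mul(2409590, Pow(1689044, -1)), Mul(m, Pow(Function('h')(r), -1))) = Add(Mul(2409590, Pow(1689044, -1)), Mul(-4893932, Pow(Mul(Rational(1, 25), Pow(1049, -1)), -1))) = Add(Mul(2409590, Rational(1, 1689044)), Mul(-4893932, Pow(Mul(Rational(1, 25), Rational(1, 1049)), -1))) = Add(Rational(1204795, 844522), Mul(-4893932, Pow(Rational(1, 26225), -1))) = Add(Rational(1204795, 844522), Mul(-4893932, 26225)) = Add(Rational(1204795, 844522), -128343366700) = Rational(-108388796731012605, 844522)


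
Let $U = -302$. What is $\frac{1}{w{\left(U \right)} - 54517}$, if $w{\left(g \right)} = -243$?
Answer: $- \frac{1}{54760} \approx -1.8261 \cdot 10^{-5}$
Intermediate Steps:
$\frac{1}{w{\left(U \right)} - 54517} = \frac{1}{-243 - 54517} = \frac{1}{-54760} = - \frac{1}{54760}$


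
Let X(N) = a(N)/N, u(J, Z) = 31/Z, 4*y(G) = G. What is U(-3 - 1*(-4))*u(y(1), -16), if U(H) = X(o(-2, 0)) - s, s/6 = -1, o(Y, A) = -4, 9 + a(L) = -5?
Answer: -589/32 ≈ -18.406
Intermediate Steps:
a(L) = -14 (a(L) = -9 - 5 = -14)
y(G) = G/4
s = -6 (s = 6*(-1) = -6)
X(N) = -14/N
U(H) = 19/2 (U(H) = -14/(-4) - 1*(-6) = -14*(-¼) + 6 = 7/2 + 6 = 19/2)
U(-3 - 1*(-4))*u(y(1), -16) = 19*(31/(-16))/2 = 19*(31*(-1/16))/2 = (19/2)*(-31/16) = -589/32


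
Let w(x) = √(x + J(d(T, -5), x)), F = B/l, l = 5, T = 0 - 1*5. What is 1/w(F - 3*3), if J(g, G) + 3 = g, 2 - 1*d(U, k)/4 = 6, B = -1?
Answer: -I*√705/141 ≈ -0.18831*I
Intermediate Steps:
T = -5 (T = 0 - 5 = -5)
d(U, k) = -16 (d(U, k) = 8 - 4*6 = 8 - 24 = -16)
F = -⅕ (F = -1/5 = -1*⅕ = -⅕ ≈ -0.20000)
J(g, G) = -3 + g
w(x) = √(-19 + x) (w(x) = √(x + (-3 - 16)) = √(x - 19) = √(-19 + x))
1/w(F - 3*3) = 1/(√(-19 + (-⅕ - 3*3))) = 1/(√(-19 + (-⅕ - 9))) = 1/(√(-19 - 46/5)) = 1/(√(-141/5)) = 1/(I*√705/5) = -I*√705/141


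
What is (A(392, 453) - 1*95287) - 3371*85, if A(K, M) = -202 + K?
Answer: -381632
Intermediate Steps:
(A(392, 453) - 1*95287) - 3371*85 = ((-202 + 392) - 1*95287) - 3371*85 = (190 - 95287) - 286535 = -95097 - 286535 = -381632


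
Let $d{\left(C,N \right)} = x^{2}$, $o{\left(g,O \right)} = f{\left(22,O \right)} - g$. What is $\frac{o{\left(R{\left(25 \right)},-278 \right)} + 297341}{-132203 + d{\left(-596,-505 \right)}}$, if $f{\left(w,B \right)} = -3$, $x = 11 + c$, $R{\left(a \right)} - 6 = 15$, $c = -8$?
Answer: $- \frac{297317}{132194} \approx -2.2491$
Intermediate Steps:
$R{\left(a \right)} = 21$ ($R{\left(a \right)} = 6 + 15 = 21$)
$x = 3$ ($x = 11 - 8 = 3$)
$o{\left(g,O \right)} = -3 - g$
$d{\left(C,N \right)} = 9$ ($d{\left(C,N \right)} = 3^{2} = 9$)
$\frac{o{\left(R{\left(25 \right)},-278 \right)} + 297341}{-132203 + d{\left(-596,-505 \right)}} = \frac{\left(-3 - 21\right) + 297341}{-132203 + 9} = \frac{\left(-3 - 21\right) + 297341}{-132194} = \left(-24 + 297341\right) \left(- \frac{1}{132194}\right) = 297317 \left(- \frac{1}{132194}\right) = - \frac{297317}{132194}$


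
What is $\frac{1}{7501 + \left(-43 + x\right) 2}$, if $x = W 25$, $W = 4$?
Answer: $\frac{1}{7615} \approx 0.00013132$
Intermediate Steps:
$x = 100$ ($x = 4 \cdot 25 = 100$)
$\frac{1}{7501 + \left(-43 + x\right) 2} = \frac{1}{7501 + \left(-43 + 100\right) 2} = \frac{1}{7501 + 57 \cdot 2} = \frac{1}{7501 + 114} = \frac{1}{7615}$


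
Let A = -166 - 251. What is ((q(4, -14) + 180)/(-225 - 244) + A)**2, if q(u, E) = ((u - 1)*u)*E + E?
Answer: 38248016041/219961 ≈ 1.7389e+5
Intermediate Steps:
q(u, E) = E + E*u*(-1 + u) (q(u, E) = ((-1 + u)*u)*E + E = (u*(-1 + u))*E + E = E*u*(-1 + u) + E = E + E*u*(-1 + u))
A = -417
((q(4, -14) + 180)/(-225 - 244) + A)**2 = ((-14*(1 + 4**2 - 1*4) + 180)/(-225 - 244) - 417)**2 = ((-14*(1 + 16 - 4) + 180)/(-469) - 417)**2 = ((-14*13 + 180)*(-1/469) - 417)**2 = ((-182 + 180)*(-1/469) - 417)**2 = (-2*(-1/469) - 417)**2 = (2/469 - 417)**2 = (-195571/469)**2 = 38248016041/219961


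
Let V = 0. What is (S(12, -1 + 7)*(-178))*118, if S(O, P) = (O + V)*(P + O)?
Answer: -4536864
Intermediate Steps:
S(O, P) = O*(O + P) (S(O, P) = (O + 0)*(P + O) = O*(O + P))
(S(12, -1 + 7)*(-178))*118 = ((12*(12 + (-1 + 7)))*(-178))*118 = ((12*(12 + 6))*(-178))*118 = ((12*18)*(-178))*118 = (216*(-178))*118 = -38448*118 = -4536864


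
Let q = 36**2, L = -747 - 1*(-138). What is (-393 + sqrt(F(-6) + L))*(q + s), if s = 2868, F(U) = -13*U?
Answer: -1636452 + 12492*I*sqrt(59) ≈ -1.6365e+6 + 95953.0*I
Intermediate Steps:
L = -609 (L = -747 + 138 = -609)
q = 1296
(-393 + sqrt(F(-6) + L))*(q + s) = (-393 + sqrt(-13*(-6) - 609))*(1296 + 2868) = (-393 + sqrt(78 - 609))*4164 = (-393 + sqrt(-531))*4164 = (-393 + 3*I*sqrt(59))*4164 = -1636452 + 12492*I*sqrt(59)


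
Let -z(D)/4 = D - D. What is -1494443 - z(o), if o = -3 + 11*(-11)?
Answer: -1494443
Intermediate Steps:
o = -124 (o = -3 - 121 = -124)
z(D) = 0 (z(D) = -4*(D - D) = -4*0 = 0)
-1494443 - z(o) = -1494443 - 1*0 = -1494443 + 0 = -1494443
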